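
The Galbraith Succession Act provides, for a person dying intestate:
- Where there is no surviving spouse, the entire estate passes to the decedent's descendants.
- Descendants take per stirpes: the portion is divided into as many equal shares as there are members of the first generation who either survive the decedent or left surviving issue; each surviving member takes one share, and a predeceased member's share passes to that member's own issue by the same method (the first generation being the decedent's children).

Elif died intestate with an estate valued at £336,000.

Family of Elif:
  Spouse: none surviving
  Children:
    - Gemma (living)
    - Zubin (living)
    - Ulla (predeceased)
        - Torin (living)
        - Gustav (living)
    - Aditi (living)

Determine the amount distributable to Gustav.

Gustav receives £42,000.

The entire £336,000 passes to the descendants.
That amount (£336,000) is divided into 4 shares of £84,000: Gemma, Zubin, and Aditi each take £84,000; Ulla's £84,000 share passes to Ulla's issue.
Ulla's share (£84,000) is divided into 2 shares of £42,000: Torin and Gustav each take £42,000.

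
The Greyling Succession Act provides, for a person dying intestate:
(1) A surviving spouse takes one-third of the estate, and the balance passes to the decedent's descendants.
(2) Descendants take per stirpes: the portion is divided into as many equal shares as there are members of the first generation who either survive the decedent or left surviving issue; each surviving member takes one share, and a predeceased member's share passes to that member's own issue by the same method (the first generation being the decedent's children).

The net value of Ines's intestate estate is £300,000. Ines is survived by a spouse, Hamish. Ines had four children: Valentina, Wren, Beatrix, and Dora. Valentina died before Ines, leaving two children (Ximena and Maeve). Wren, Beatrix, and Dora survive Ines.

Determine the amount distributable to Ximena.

Hamish takes one-third of £300,000 = £100,000. The remaining £200,000 passes to the descendants.
The descendants' portion (£200,000) is divided into 4 shares of £50,000: Wren, Beatrix, and Dora each take £50,000; Valentina's £50,000 share passes to Valentina's issue.
Valentina's share (£50,000) is divided into 2 shares of £25,000: Ximena and Maeve each take £25,000.

Ximena receives £25,000.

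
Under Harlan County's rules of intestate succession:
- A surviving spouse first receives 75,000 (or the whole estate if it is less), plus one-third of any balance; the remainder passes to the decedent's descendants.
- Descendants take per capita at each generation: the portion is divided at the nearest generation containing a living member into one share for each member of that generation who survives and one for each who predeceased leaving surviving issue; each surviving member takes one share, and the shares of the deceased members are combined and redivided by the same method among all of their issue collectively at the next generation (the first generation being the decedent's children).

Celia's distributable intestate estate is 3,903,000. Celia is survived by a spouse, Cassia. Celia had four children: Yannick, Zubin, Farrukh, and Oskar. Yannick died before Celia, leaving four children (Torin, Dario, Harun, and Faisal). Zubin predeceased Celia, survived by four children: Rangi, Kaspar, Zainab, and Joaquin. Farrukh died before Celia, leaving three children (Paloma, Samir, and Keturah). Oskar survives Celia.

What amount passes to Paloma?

Paloma receives 174,000.

Cassia first takes 75,000, leaving a balance of 3,828,000. Cassia then takes one-third of the balance (1,276,000), for a total of 1,351,000. The remaining 2,552,000 passes to the descendants.
The descendants' portion (2,552,000) is divided at the children's generation into 4 shares of 638,000. Oskar takes 638,000. The 3 shares of the deceased (Yannick, Zubin, and Farrukh) are combined into a pool of 1,914,000.
That pool (1,914,000) is divided at the grandchildren's generation equally among Torin, Dario, Harun, Faisal, Rangi, Kaspar, Zainab, Joaquin, Paloma, Samir, and Keturah: 174,000 each.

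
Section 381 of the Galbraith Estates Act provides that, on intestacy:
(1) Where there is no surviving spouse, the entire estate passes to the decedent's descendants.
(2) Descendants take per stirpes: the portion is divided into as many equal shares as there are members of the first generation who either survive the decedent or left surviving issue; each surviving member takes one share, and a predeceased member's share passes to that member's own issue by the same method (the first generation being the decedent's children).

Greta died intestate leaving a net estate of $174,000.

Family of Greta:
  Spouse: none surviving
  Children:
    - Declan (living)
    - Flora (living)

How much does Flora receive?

The entire $174,000 passes to the descendants.
That amount ($174,000) is divided into 2 shares of $87,000: Declan and Flora each take $87,000.

Flora receives $87,000.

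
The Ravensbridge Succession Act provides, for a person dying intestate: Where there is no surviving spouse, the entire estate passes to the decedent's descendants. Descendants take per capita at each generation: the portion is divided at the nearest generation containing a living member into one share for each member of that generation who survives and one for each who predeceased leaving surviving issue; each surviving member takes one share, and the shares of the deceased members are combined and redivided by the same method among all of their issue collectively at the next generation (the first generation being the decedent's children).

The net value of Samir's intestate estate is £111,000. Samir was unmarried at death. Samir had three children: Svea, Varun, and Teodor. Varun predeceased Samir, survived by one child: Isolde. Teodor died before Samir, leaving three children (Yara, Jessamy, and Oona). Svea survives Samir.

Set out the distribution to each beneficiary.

Svea: £37,000; Isolde: £18,500; Yara: £18,500; Jessamy: £18,500; Oona: £18,500

The entire £111,000 passes to the descendants.
That amount (£111,000) is divided at the children's generation into 3 shares of £37,000. Svea takes £37,000. The 2 shares of the deceased (Varun and Teodor) are combined into a pool of £74,000.
That pool (£74,000) is divided at the grandchildren's generation equally among Isolde, Yara, Jessamy, and Oona: £18,500 each.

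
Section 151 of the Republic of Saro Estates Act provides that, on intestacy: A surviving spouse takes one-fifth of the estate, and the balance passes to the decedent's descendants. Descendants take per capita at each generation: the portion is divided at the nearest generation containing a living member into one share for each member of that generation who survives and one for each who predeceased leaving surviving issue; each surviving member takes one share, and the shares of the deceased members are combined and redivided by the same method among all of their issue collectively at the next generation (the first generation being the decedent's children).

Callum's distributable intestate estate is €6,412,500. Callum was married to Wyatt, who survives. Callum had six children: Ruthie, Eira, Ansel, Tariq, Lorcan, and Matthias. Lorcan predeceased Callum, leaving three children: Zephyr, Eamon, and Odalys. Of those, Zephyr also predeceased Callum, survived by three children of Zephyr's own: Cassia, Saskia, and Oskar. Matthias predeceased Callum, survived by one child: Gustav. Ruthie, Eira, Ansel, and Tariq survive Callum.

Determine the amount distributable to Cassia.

Cassia receives €142,500.

Wyatt takes one-fifth of €6,412,500 = €1,282,500. The remaining €5,130,000 passes to the descendants.
The descendants' portion (€5,130,000) is divided at the children's generation into 6 shares of €855,000. Ruthie, Eira, Ansel, and Tariq each take €855,000. The 2 shares of the deceased (Lorcan and Matthias) are combined into a pool of €1,710,000.
That pool (€1,710,000) is divided at the grandchildren's generation into 4 shares of €427,500. Eamon, Odalys, and Gustav each take €427,500. The remaining share for the deceased Zephyr (€427,500) is carried to the next generation.
That pool (€427,500) is divided at the great-grandchildren's generation equally among Cassia, Saskia, and Oskar: €142,500 each.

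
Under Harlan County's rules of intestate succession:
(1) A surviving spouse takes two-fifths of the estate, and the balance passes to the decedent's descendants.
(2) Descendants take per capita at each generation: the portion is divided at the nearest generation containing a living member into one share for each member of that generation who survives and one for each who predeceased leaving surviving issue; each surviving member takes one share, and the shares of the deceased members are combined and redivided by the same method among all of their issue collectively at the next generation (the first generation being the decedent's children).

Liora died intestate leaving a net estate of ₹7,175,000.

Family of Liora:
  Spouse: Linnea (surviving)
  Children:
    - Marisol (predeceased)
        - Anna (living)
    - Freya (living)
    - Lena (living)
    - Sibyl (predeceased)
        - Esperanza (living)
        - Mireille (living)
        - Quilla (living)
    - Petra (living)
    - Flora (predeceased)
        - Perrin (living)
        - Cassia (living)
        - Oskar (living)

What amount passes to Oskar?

Oskar receives ₹307,500.

Linnea takes two-fifths of ₹7,175,000 = ₹2,870,000. The remaining ₹4,305,000 passes to the descendants.
The descendants' portion (₹4,305,000) is divided at the children's generation into 6 shares of ₹717,500. Freya, Lena, and Petra each take ₹717,500. The 3 shares of the deceased (Marisol, Sibyl, and Flora) are combined into a pool of ₹2,152,500.
That pool (₹2,152,500) is divided at the grandchildren's generation equally among Anna, Esperanza, Mireille, Quilla, Perrin, Cassia, and Oskar: ₹307,500 each.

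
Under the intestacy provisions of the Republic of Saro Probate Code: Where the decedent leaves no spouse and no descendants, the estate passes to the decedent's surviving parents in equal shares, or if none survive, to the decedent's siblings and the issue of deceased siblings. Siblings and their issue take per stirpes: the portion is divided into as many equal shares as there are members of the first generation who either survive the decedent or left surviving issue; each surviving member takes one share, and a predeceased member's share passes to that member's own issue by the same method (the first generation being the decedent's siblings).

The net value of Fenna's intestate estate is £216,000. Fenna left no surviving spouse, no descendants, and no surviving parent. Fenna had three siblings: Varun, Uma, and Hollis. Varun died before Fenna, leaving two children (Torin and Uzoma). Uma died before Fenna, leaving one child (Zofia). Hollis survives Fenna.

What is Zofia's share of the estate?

Zofia receives £72,000.

The entire £216,000 passes to the siblings and their issue.
That amount (£216,000) is divided into 3 shares of £72,000: Hollis takes £72,000; Varun's £72,000 share passes to Varun's issue; Uma's £72,000 share passes to Uma's issue.
Varun's share (£72,000) is divided into 2 shares of £36,000: Torin and Uzoma each take £36,000.
Uma's share (£72,000) passes entirely to Zofia.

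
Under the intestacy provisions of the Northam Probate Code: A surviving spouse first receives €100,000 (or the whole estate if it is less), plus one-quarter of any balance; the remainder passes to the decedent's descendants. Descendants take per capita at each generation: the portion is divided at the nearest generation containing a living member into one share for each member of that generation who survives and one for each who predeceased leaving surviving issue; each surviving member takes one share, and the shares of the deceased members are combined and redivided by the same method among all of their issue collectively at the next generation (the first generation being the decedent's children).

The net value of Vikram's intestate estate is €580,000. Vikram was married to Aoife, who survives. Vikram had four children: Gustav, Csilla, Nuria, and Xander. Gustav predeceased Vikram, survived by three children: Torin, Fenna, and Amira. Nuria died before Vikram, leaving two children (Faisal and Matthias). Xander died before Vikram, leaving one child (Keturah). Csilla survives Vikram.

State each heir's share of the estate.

Aoife first takes €100,000, leaving a balance of €480,000. Aoife then takes one-quarter of the balance (€120,000), for a total of €220,000. The remaining €360,000 passes to the descendants.
The descendants' portion (€360,000) is divided at the children's generation into 4 shares of €90,000. Csilla takes €90,000. The 3 shares of the deceased (Gustav, Nuria, and Xander) are combined into a pool of €270,000.
That pool (€270,000) is divided at the grandchildren's generation equally among Torin, Fenna, Amira, Faisal, Matthias, and Keturah: €45,000 each.

Aoife: €220,000; Torin: €45,000; Fenna: €45,000; Amira: €45,000; Csilla: €90,000; Faisal: €45,000; Matthias: €45,000; Keturah: €45,000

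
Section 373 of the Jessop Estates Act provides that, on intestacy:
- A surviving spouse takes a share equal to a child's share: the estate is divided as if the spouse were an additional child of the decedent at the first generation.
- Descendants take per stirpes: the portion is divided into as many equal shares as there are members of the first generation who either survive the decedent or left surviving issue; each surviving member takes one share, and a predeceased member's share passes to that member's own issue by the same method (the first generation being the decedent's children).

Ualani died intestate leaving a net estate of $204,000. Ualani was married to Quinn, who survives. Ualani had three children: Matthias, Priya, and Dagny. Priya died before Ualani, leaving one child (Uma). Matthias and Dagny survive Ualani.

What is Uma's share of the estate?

The spouse counts as an additional share at the children's level, so there are 4 primary shares of $51,000. Quinn takes one such share ($51,000).
The children's combined portion ($153,000) is divided into 3 shares of $51,000: Matthias and Dagny each take $51,000; Priya's $51,000 share passes to Priya's issue.
Priya's share ($51,000) passes entirely to Uma.

Uma receives $51,000.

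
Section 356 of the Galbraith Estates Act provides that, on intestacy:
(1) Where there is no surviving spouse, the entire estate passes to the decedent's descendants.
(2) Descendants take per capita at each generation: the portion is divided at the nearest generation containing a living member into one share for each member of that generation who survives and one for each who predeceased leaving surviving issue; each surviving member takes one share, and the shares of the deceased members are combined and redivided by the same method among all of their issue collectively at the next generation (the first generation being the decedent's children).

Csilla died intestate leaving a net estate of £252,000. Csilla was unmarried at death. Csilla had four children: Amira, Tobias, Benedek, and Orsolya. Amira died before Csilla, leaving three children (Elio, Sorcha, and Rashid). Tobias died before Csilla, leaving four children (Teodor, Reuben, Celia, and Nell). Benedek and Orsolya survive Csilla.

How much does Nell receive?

The entire £252,000 passes to the descendants.
That amount (£252,000) is divided at the children's generation into 4 shares of £63,000. Benedek and Orsolya each take £63,000. The 2 shares of the deceased (Amira and Tobias) are combined into a pool of £126,000.
That pool (£126,000) is divided at the grandchildren's generation equally among Elio, Sorcha, Rashid, Teodor, Reuben, Celia, and Nell: £18,000 each.

Nell receives £18,000.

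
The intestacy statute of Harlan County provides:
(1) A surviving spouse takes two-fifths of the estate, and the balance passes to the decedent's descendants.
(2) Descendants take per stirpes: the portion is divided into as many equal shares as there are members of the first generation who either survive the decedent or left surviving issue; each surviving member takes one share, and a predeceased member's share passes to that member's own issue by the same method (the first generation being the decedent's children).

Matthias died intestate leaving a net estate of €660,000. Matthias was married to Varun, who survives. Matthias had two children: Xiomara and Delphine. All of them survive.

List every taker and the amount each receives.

Varun takes two-fifths of €660,000 = €264,000. The remaining €396,000 passes to the descendants.
The descendants' portion (€396,000) is divided into 2 shares of €198,000: Xiomara and Delphine each take €198,000.

Varun: €264,000; Xiomara: €198,000; Delphine: €198,000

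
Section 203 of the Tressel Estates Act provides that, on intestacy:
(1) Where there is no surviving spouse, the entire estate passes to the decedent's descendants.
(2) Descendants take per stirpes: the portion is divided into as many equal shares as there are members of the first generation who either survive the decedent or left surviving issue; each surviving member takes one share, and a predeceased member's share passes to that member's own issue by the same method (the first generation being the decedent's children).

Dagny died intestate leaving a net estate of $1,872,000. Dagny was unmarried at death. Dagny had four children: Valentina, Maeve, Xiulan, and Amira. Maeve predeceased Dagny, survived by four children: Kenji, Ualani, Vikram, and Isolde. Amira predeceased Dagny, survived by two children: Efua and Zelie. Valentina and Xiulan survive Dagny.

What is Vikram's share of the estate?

The entire $1,872,000 passes to the descendants.
That amount ($1,872,000) is divided into 4 shares of $468,000: Valentina and Xiulan each take $468,000; Maeve's $468,000 share passes to Maeve's issue; Amira's $468,000 share passes to Amira's issue.
Maeve's share ($468,000) is divided into 4 shares of $117,000: Kenji, Ualani, Vikram, and Isolde each take $117,000.
Amira's share ($468,000) is divided into 2 shares of $234,000: Efua and Zelie each take $234,000.

Vikram receives $117,000.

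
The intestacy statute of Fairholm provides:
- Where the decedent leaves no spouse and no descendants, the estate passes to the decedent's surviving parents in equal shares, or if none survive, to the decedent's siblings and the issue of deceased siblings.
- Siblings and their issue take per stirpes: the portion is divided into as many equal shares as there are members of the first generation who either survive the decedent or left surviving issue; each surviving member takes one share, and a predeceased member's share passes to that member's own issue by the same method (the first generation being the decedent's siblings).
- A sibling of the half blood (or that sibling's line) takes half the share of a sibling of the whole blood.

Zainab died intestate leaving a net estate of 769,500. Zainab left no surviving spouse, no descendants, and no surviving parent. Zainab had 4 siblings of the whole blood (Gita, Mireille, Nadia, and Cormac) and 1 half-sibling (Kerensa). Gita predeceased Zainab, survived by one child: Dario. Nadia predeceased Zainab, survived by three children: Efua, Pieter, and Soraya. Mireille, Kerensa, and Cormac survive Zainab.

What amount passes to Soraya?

Soraya receives 57,000.

The entire 769,500 passes to the siblings and their issue.
Counting each half-blood sibling's line as half a unit, there are 9/2 units in 769,500, so one unit is 171,000. Whole-blood lines (Gita, Mireille, Nadia, and Cormac) take 171,000 each; half-blood lines (Kerensa) take 85,500 each.
Gita's share (171,000) passes entirely to Dario.
Nadia's share (171,000) is divided into 3 shares of 57,000: Efua, Pieter, and Soraya each take 57,000.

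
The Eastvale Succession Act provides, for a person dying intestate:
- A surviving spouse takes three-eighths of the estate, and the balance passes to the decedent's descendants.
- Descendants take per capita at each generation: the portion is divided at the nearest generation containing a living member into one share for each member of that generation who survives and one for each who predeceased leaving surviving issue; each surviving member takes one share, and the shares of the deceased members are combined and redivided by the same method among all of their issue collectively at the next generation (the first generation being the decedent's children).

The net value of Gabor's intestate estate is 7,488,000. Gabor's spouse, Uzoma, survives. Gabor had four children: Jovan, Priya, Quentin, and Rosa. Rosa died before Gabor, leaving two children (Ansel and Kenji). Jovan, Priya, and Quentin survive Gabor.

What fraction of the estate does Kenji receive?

Uzoma takes three-eighths of 7,488,000 = 2,808,000. The remaining 4,680,000 passes to the descendants.
The descendants' portion (4,680,000) is divided at the children's generation into 4 shares of 1,170,000. Jovan, Priya, and Quentin each take 1,170,000. The remaining share for the deceased Rosa (1,170,000) is carried to the next generation.
That pool (1,170,000) is divided at the grandchildren's generation equally among Ansel and Kenji: 585,000 each.

Kenji receives 5/64 of the estate.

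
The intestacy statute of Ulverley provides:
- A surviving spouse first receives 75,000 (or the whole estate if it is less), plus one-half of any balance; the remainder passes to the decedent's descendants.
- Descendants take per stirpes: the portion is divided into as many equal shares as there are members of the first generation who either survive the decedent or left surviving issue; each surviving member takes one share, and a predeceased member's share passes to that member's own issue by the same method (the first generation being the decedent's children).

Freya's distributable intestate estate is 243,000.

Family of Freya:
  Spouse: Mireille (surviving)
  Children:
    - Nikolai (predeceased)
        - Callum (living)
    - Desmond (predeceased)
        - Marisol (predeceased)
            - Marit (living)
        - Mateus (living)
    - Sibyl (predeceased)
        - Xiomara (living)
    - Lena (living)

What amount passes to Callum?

Mireille first takes 75,000, leaving a balance of 168,000. Mireille then takes one-half of the balance (84,000), for a total of 159,000. The remaining 84,000 passes to the descendants.
The descendants' portion (84,000) is divided into 4 shares of 21,000: Lena takes 21,000; Nikolai's 21,000 share passes to Nikolai's issue; Desmond's 21,000 share passes to Desmond's issue; Sibyl's 21,000 share passes to Sibyl's issue.
Nikolai's share (21,000) passes entirely to Callum.
Desmond's share (21,000) is divided into 2 shares of 10,500: Mateus takes 10,500; Marisol's 10,500 share passes to Marisol's issue.
Marisol's share (10,500) passes entirely to Marit.
Sibyl's share (21,000) passes entirely to Xiomara.

Callum receives 21,000.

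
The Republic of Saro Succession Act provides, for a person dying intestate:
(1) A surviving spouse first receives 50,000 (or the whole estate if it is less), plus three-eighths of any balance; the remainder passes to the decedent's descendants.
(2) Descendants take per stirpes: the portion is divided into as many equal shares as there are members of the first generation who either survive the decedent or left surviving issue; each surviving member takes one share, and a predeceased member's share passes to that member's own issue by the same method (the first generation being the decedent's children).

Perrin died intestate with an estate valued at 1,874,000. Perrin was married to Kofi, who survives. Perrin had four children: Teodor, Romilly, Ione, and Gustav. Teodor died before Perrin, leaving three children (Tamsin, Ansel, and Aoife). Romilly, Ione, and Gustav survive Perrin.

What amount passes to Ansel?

Ansel receives 95,000.

Kofi first takes 50,000, leaving a balance of 1,824,000. Kofi then takes three-eighths of the balance (684,000), for a total of 734,000. The remaining 1,140,000 passes to the descendants.
The descendants' portion (1,140,000) is divided into 4 shares of 285,000: Romilly, Ione, and Gustav each take 285,000; Teodor's 285,000 share passes to Teodor's issue.
Teodor's share (285,000) is divided into 3 shares of 95,000: Tamsin, Ansel, and Aoife each take 95,000.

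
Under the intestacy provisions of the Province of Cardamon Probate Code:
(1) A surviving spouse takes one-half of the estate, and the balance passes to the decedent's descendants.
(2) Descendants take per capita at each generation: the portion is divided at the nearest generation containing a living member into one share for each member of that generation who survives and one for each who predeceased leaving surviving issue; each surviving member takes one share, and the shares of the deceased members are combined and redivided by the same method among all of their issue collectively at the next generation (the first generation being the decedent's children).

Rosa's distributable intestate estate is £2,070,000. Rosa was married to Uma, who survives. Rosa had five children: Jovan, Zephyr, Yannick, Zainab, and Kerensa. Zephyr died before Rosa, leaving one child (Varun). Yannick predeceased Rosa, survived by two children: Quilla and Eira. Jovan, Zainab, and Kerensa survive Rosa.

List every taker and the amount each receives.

Uma takes one-half of £2,070,000 = £1,035,000. The remaining £1,035,000 passes to the descendants.
The descendants' portion (£1,035,000) is divided at the children's generation into 5 shares of £207,000. Jovan, Zainab, and Kerensa each take £207,000. The 2 shares of the deceased (Zephyr and Yannick) are combined into a pool of £414,000.
That pool (£414,000) is divided at the grandchildren's generation equally among Varun, Quilla, and Eira: £138,000 each.

Uma: £1,035,000; Jovan: £207,000; Varun: £138,000; Quilla: £138,000; Eira: £138,000; Zainab: £207,000; Kerensa: £207,000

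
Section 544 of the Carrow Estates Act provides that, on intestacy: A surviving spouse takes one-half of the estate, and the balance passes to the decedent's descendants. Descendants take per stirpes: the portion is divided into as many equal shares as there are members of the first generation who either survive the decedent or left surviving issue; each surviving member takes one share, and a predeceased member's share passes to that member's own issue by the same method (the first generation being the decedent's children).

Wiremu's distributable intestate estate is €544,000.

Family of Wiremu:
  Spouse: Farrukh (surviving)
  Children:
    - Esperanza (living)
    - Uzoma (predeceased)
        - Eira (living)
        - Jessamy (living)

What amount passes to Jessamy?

Jessamy receives €68,000.

Farrukh takes one-half of €544,000 = €272,000. The remaining €272,000 passes to the descendants.
The descendants' portion (€272,000) is divided into 2 shares of €136,000: Esperanza takes €136,000; Uzoma's €136,000 share passes to Uzoma's issue.
Uzoma's share (€136,000) is divided into 2 shares of €68,000: Eira and Jessamy each take €68,000.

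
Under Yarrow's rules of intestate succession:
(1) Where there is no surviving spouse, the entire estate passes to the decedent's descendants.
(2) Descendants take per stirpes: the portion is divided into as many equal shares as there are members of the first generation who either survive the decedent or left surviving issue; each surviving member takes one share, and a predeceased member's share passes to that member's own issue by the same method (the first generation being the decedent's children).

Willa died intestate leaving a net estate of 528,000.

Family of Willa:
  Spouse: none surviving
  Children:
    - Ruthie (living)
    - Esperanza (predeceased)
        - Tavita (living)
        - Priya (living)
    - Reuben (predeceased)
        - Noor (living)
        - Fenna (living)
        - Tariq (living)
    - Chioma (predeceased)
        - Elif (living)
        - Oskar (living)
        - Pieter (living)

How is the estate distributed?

Ruthie: 132,000; Tavita: 66,000; Priya: 66,000; Noor: 44,000; Fenna: 44,000; Tariq: 44,000; Elif: 44,000; Oskar: 44,000; Pieter: 44,000

The entire 528,000 passes to the descendants.
That amount (528,000) is divided into 4 shares of 132,000: Ruthie takes 132,000; Esperanza's 132,000 share passes to Esperanza's issue; Reuben's 132,000 share passes to Reuben's issue; Chioma's 132,000 share passes to Chioma's issue.
Esperanza's share (132,000) is divided into 2 shares of 66,000: Tavita and Priya each take 66,000.
Reuben's share (132,000) is divided into 3 shares of 44,000: Noor, Fenna, and Tariq each take 44,000.
Chioma's share (132,000) is divided into 3 shares of 44,000: Elif, Oskar, and Pieter each take 44,000.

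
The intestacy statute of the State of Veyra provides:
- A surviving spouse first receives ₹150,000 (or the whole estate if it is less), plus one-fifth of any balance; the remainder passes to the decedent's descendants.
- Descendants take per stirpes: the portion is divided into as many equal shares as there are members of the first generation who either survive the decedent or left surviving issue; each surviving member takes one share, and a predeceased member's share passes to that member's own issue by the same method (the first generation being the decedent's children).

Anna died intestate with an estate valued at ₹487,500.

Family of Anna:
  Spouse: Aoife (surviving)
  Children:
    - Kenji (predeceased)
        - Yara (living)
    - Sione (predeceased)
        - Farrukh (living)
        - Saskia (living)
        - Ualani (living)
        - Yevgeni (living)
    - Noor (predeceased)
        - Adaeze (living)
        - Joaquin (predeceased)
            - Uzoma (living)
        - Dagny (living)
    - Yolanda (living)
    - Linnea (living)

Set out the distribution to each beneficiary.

Aoife first takes ₹150,000, leaving a balance of ₹337,500. Aoife then takes one-fifth of the balance (₹67,500), for a total of ₹217,500. The remaining ₹270,000 passes to the descendants.
The descendants' portion (₹270,000) is divided into 5 shares of ₹54,000: Yolanda and Linnea each take ₹54,000; Kenji's ₹54,000 share passes to Kenji's issue; Sione's ₹54,000 share passes to Sione's issue; Noor's ₹54,000 share passes to Noor's issue.
Kenji's share (₹54,000) passes entirely to Yara.
Sione's share (₹54,000) is divided into 4 shares of ₹13,500: Farrukh, Saskia, Ualani, and Yevgeni each take ₹13,500.
Noor's share (₹54,000) is divided into 3 shares of ₹18,000: Adaeze and Dagny each take ₹18,000; Joaquin's ₹18,000 share passes to Joaquin's issue.
Joaquin's share (₹18,000) passes entirely to Uzoma.

Aoife: ₹217,500; Yara: ₹54,000; Farrukh: ₹13,500; Saskia: ₹13,500; Ualani: ₹13,500; Yevgeni: ₹13,500; Adaeze: ₹18,000; Uzoma: ₹18,000; Dagny: ₹18,000; Yolanda: ₹54,000; Linnea: ₹54,000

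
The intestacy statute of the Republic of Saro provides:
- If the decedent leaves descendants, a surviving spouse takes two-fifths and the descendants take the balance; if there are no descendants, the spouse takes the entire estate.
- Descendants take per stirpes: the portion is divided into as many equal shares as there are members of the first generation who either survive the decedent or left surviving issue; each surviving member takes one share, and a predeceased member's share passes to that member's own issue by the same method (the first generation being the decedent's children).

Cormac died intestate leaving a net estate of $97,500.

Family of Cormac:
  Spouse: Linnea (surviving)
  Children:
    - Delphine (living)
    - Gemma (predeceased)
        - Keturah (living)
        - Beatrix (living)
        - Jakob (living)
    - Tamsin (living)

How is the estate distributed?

Linnea takes two-fifths of $97,500 = $39,000. The remaining $58,500 passes to the descendants.
The descendants' portion ($58,500) is divided into 3 shares of $19,500: Delphine and Tamsin each take $19,500; Gemma's $19,500 share passes to Gemma's issue.
Gemma's share ($19,500) is divided into 3 shares of $6,500: Keturah, Beatrix, and Jakob each take $6,500.

Linnea: $39,000; Delphine: $19,500; Keturah: $6,500; Beatrix: $6,500; Jakob: $6,500; Tamsin: $19,500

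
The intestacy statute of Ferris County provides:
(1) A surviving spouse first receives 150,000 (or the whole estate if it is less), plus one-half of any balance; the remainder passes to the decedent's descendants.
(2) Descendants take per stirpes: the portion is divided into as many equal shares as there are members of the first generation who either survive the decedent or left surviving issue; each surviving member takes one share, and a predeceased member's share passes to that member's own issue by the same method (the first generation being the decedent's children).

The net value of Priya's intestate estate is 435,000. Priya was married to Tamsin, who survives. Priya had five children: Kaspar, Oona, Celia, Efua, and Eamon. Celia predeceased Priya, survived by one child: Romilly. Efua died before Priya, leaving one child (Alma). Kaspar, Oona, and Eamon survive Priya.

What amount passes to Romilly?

Romilly receives 28,500.

Tamsin first takes 150,000, leaving a balance of 285,000. Tamsin then takes one-half of the balance (142,500), for a total of 292,500. The remaining 142,500 passes to the descendants.
The descendants' portion (142,500) is divided into 5 shares of 28,500: Kaspar, Oona, and Eamon each take 28,500; Celia's 28,500 share passes to Celia's issue; Efua's 28,500 share passes to Efua's issue.
Celia's share (28,500) passes entirely to Romilly.
Efua's share (28,500) passes entirely to Alma.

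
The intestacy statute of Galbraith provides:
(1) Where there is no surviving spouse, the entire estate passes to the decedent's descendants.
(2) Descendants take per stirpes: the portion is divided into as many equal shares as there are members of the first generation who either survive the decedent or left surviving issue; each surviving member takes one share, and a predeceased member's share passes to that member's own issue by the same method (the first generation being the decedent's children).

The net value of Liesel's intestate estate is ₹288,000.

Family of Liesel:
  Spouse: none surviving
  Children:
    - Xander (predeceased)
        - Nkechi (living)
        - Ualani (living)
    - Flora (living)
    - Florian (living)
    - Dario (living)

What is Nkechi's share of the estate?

The entire ₹288,000 passes to the descendants.
That amount (₹288,000) is divided into 4 shares of ₹72,000: Flora, Florian, and Dario each take ₹72,000; Xander's ₹72,000 share passes to Xander's issue.
Xander's share (₹72,000) is divided into 2 shares of ₹36,000: Nkechi and Ualani each take ₹36,000.

Nkechi receives ₹36,000.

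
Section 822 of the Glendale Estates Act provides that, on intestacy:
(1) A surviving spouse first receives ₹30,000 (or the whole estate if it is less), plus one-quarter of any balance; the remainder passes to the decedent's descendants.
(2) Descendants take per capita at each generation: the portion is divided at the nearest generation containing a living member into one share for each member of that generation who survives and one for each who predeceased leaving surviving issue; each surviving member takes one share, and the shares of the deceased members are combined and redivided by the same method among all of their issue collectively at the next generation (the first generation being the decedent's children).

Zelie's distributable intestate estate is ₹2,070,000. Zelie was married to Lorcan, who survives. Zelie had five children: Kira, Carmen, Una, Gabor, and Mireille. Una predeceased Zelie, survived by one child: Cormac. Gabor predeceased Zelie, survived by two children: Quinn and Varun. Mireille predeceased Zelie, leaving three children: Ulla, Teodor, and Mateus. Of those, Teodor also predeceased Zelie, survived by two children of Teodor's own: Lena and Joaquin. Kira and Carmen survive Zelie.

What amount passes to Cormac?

Lorcan first takes ₹30,000, leaving a balance of ₹2,040,000. Lorcan then takes one-quarter of the balance (₹510,000), for a total of ₹540,000. The remaining ₹1,530,000 passes to the descendants.
The descendants' portion (₹1,530,000) is divided at the children's generation into 5 shares of ₹306,000. Kira and Carmen each take ₹306,000. The 3 shares of the deceased (Una, Gabor, and Mireille) are combined into a pool of ₹918,000.
That pool (₹918,000) is divided at the grandchildren's generation into 6 shares of ₹153,000. Cormac, Quinn, Varun, Ulla, and Mateus each take ₹153,000. The remaining share for the deceased Teodor (₹153,000) is carried to the next generation.
That pool (₹153,000) is divided at the great-grandchildren's generation equally among Lena and Joaquin: ₹76,500 each.

Cormac receives ₹153,000.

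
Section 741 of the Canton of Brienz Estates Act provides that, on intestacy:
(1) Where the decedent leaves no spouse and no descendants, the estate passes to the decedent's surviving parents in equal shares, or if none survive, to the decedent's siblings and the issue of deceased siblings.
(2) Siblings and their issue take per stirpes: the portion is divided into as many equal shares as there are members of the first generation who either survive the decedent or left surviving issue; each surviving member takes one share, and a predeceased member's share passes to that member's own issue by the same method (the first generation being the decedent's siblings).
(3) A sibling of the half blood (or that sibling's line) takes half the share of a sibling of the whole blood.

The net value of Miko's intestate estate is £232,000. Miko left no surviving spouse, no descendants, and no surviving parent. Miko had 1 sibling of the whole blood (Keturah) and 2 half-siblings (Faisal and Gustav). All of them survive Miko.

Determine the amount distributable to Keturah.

The entire £232,000 passes to the siblings and their issue.
Counting each half-blood sibling's line as half a unit, there are 2 units in £232,000, so one unit is £116,000. Whole-blood lines (Keturah) take £116,000 each; half-blood lines (Faisal and Gustav) take £58,000 each.

Keturah receives £116,000.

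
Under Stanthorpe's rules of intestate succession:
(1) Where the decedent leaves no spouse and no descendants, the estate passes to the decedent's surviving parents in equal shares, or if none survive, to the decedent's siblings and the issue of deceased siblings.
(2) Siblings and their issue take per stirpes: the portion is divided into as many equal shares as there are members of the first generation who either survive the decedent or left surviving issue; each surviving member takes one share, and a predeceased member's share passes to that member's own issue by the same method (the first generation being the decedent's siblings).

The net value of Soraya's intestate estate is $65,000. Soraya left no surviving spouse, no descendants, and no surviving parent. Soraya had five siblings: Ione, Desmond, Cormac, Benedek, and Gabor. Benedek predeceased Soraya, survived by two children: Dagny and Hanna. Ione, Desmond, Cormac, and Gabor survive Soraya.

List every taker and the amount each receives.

The entire $65,000 passes to the siblings and their issue.
That amount ($65,000) is divided into 5 shares of $13,000: Ione, Desmond, Cormac, and Gabor each take $13,000; Benedek's $13,000 share passes to Benedek's issue.
Benedek's share ($13,000) is divided into 2 shares of $6,500: Dagny and Hanna each take $6,500.

Ione: $13,000; Desmond: $13,000; Cormac: $13,000; Dagny: $6,500; Hanna: $6,500; Gabor: $13,000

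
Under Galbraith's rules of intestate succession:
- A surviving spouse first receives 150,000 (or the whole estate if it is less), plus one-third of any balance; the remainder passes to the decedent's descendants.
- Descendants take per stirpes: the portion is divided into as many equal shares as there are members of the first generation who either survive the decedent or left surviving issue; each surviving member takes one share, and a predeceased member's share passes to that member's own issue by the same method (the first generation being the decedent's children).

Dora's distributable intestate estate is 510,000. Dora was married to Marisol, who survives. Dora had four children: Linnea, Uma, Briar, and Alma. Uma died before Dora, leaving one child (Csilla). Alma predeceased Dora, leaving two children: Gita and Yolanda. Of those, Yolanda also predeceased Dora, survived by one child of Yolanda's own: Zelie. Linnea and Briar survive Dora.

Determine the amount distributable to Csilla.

Csilla receives 60,000.

Marisol first takes 150,000, leaving a balance of 360,000. Marisol then takes one-third of the balance (120,000), for a total of 270,000. The remaining 240,000 passes to the descendants.
The descendants' portion (240,000) is divided into 4 shares of 60,000: Linnea and Briar each take 60,000; Uma's 60,000 share passes to Uma's issue; Alma's 60,000 share passes to Alma's issue.
Uma's share (60,000) passes entirely to Csilla.
Alma's share (60,000) is divided into 2 shares of 30,000: Gita takes 30,000; Yolanda's 30,000 share passes to Yolanda's issue.
Yolanda's share (30,000) passes entirely to Zelie.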